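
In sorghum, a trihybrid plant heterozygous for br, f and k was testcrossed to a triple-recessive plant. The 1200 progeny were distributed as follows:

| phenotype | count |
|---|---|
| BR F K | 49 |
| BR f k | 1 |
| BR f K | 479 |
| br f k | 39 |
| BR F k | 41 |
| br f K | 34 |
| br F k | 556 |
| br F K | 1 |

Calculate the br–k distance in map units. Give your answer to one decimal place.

The two most frequent reciprocal classes, br F k and BR f K, are the parental types, so the F1 was br F k / BR f K.
The two rarest classes, br F K and BR f k, are the double crossovers. Comparing them with the parentals, only the k allele has switched, so k is the middle locus and the order is f – k – br.
Crossovers in the k–br interval produce the single-crossover classes BR F k and br f K (41 + 34 = 75) plus the double crossovers (2).
RF(k–br) = (75 + 2) / 1200 = 77/1200 = 0.0642 → 6.4 map units.

6.4 map units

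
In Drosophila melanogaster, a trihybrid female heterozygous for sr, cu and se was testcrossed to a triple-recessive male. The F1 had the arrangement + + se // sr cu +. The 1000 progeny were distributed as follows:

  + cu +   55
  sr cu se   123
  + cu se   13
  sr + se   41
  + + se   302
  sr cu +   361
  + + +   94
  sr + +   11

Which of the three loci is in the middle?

The two rarest classes, + cu se and sr + +, are the double crossovers. Comparing them with the parentals, only the cu allele has switched, so cu is the middle locus and the order is sr – cu – se.

cu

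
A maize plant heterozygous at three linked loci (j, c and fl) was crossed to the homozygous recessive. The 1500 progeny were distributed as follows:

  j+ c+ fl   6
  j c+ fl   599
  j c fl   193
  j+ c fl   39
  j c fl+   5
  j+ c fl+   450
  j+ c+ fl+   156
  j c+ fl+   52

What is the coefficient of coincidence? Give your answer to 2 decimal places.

0.45

The two most frequent reciprocal classes, j c+ fl and j+ c fl+, are the parental types, so the F1 was j c+ fl / j+ c fl+.
The two rarest classes, j+ c+ fl and j c fl+, are the double crossovers. Comparing them with the parentals, only the j allele has switched, so j is the middle locus and the order is c – j – fl.
c–j: (349 + 11)/1500 = 0.2400; j–fl: (91 + 11)/1500 = 0.0680.
Expected DCO frequency = 0.2400 × 0.0680 ≈ 0.01632; observed = 11/1500 ≈ 0.00733.
Coefficient of coincidence = 0.00733/0.01632 ≈ 0.45.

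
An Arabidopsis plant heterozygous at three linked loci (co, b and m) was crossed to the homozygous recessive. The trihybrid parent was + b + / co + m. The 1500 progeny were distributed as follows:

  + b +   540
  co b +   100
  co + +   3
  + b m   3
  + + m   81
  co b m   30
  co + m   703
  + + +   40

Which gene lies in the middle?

The two rarest classes, + b m and co + +, are the double crossovers. Comparing them with the parentals, only the m allele has switched, so m is the middle locus and the order is b – m – co.

m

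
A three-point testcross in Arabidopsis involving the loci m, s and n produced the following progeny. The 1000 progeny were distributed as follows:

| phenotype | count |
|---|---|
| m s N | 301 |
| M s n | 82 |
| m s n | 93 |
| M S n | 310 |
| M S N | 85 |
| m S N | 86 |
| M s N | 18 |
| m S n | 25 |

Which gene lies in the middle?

The two most frequent reciprocal classes, M S n and m s N, are the parental types, so the F1 was M S n / m s N.
The two rarest classes, m S n and M s N, are the double crossovers. Comparing them with the parentals, only the m allele has switched, so m is the middle locus and the order is s – m – n.

m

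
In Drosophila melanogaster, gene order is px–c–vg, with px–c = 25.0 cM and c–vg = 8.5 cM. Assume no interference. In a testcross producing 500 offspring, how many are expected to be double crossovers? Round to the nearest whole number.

11

Map distances give recombination frequencies of 0.250 and 0.085 for the two intervals.
With no interference, expected double-crossover frequency = 0.250 × 0.085 = 0.02125.
Expected number = 0.02125 × 500 = 10.62 ≈ 11.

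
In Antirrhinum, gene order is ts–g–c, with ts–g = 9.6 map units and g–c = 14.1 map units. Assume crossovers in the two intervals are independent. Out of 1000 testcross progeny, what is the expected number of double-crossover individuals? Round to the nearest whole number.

14

Map distances give recombination frequencies of 0.096 and 0.141 for the two intervals.
With no interference, expected double-crossover frequency = 0.096 × 0.141 = 0.01354.
Expected number = 0.01354 × 1000 = 13.54 ≈ 14.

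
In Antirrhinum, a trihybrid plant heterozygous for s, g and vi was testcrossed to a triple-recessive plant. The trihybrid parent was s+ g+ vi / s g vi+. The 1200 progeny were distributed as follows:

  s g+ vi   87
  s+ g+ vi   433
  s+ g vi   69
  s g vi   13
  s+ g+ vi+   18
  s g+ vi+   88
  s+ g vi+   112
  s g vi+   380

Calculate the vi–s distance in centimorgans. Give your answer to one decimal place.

19.2 centimorgans

The two rarest classes, s+ g+ vi+ and s g vi, are the double crossovers. Comparing them with the parentals, only the vi allele has switched, so vi is the middle locus and the order is s – vi – g.
Crossovers in the s–vi interval produce the single-crossover classes s g+ vi and s+ g vi+ (87 + 112 = 199) plus the double crossovers (31).
RF(s–vi) = (199 + 31) / 1200 = 230/1200 = 0.1917 → 19.2 centimorgans.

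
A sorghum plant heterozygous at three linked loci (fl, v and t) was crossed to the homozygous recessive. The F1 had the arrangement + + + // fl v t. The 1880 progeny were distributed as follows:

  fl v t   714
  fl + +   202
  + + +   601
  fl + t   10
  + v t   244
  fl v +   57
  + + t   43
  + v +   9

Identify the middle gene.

The two rarest classes, + v + and fl + t, are the double crossovers. Comparing them with the parentals, only the v allele has switched, so v is the middle locus and the order is t – v – fl.

v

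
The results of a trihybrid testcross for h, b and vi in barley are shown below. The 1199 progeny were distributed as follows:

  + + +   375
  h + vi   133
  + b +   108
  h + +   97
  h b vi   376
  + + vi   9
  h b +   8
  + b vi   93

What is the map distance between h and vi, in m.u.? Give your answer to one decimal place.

17.3 m.u.

The two most frequent reciprocal classes, + + + and h b vi, are the parental types, so the F1 was + + + / h b vi.
The two rarest classes, + + vi and h b +, are the double crossovers. Comparing them with the parentals, only the vi allele has switched, so vi is the middle locus and the order is b – vi – h.
Crossovers in the vi–h interval produce the single-crossover classes h + + and + b vi (97 + 93 = 190) plus the double crossovers (17).
RF(vi–h) = (190 + 17) / 1199 = 207/1199 = 0.1726 → 17.3 m.u.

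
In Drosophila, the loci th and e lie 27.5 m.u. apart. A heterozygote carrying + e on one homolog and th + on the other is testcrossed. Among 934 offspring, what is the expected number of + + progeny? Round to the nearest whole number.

128

A map distance of 27.5 m.u. corresponds to a recombination frequency of 0.275.
The F1 is + e / th +, so + + is a recombinant gamete class with expected frequency r/2 = 0.275/2 = 0.1375.
Expected number = 0.1375 × 934 = 128.43 ≈ 128.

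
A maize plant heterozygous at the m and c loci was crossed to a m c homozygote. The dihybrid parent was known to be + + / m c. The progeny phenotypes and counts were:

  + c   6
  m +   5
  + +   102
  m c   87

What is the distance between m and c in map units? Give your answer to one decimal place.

5.5 map units

The recombinant classes are + c and m +: 6 + 5 = 11.
Recombination frequency = 11/200 = 0.0550 ≈ 5.5%, i.e. 5.5 map units.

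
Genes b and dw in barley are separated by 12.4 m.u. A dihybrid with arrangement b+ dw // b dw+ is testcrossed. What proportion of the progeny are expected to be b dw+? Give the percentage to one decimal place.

A map distance of 12.4 m.u. corresponds to a recombination frequency of 0.124.
The F1 is b+ dw / b dw+, so b dw+ is a parental gamete class with expected frequency (1 − r)/2 = 0.876/2 = 0.4380.
That is 0.4380 = 43.8% of the progeny.

43.8%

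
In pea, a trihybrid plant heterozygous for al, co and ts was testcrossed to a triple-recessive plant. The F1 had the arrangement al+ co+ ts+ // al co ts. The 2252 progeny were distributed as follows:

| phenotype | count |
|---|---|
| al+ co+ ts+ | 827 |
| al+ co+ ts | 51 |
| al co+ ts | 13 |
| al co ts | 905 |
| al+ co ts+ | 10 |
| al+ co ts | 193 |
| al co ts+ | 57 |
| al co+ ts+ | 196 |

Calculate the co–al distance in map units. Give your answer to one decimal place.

The two rarest classes, al+ co ts+ and al co+ ts, are the double crossovers. Comparing them with the parentals, only the co allele has switched, so co is the middle locus and the order is al – co – ts.
Crossovers in the al–co interval produce the single-crossover classes al co+ ts+ and al+ co ts (196 + 193 = 389) plus the double crossovers (23).
RF(al–co) = (389 + 23) / 2252 = 412/2252 = 0.1829 → 18.3 map units.

18.3 map units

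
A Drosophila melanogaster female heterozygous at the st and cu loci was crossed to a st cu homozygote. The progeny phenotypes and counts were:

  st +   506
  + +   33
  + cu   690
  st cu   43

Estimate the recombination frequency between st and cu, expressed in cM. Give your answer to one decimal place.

6.0 cM

The two most frequent classes, + cu (690) and st + (506), are the parental types, so the F1 was + cu / st +.
The recombinant classes are + + and st cu: 33 + 43 = 76.
Recombination frequency = 76/1272 = 0.0597 ≈ 6.0%, i.e. 6.0 cM.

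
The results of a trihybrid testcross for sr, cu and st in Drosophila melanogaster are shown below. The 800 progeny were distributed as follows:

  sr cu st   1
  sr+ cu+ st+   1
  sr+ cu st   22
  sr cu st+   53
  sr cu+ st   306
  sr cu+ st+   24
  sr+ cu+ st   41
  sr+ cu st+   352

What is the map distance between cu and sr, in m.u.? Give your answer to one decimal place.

The two most frequent reciprocal classes, sr+ cu st+ and sr cu+ st, are the parental types, so the F1 was sr+ cu st+ / sr cu+ st.
The two rarest classes, sr+ cu+ st+ and sr cu st, are the double crossovers. Comparing them with the parentals, only the cu allele has switched, so cu is the middle locus and the order is sr – cu – st.
Crossovers in the sr–cu interval produce the single-crossover classes sr cu st+ and sr+ cu+ st (53 + 41 = 94) plus the double crossovers (2).
RF(sr–cu) = (94 + 2) / 800 = 96/800 = 0.1200 → 12.0 m.u.

12.0 m.u.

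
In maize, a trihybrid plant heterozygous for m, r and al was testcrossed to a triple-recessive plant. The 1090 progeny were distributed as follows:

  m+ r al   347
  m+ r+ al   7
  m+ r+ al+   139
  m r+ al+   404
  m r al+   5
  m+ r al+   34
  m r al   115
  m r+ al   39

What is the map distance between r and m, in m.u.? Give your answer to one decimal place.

The two most frequent reciprocal classes, m+ r al and m r+ al+, are the parental types, so the F1 was m+ r al / m r+ al+.
The two rarest classes, m+ r+ al and m r al+, are the double crossovers. Comparing them with the parentals, only the r allele has switched, so r is the middle locus and the order is al – r – m.
Crossovers in the r–m interval produce the single-crossover classes m r al and m+ r+ al+ (115 + 139 = 254) plus the double crossovers (12).
RF(r–m) = (254 + 12) / 1090 = 266/1090 = 0.2440 → 24.4 m.u.

24.4 m.u.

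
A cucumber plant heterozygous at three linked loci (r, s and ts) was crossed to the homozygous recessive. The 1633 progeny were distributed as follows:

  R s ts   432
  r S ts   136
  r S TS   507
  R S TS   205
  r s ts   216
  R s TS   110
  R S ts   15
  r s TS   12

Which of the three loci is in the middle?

The two most frequent reciprocal classes, r S TS and R s ts, are the parental types, so the F1 was r S TS / R s ts.
The two rarest classes, r s TS and R S ts, are the double crossovers. Comparing them with the parentals, only the s allele has switched, so s is the middle locus and the order is ts – s – r.

s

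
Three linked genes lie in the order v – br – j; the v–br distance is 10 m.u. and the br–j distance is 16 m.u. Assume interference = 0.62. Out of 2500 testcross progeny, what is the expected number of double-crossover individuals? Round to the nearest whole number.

Map distances give recombination frequencies of 0.100 and 0.160 for the two intervals.
With interference 0.62 (so coincidence = 0.38), expected double-crossover frequency = 0.100 × 0.160 × 0.38 = 0.00608.
Expected number = 0.00608 × 2500 = 15.20 ≈ 15.

15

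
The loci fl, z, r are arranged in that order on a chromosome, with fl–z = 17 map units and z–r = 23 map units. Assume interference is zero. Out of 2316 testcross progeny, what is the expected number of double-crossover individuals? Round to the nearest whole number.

Map distances give recombination frequencies of 0.170 and 0.230 for the two intervals.
With no interference, expected double-crossover frequency = 0.170 × 0.230 = 0.03910.
Expected number = 0.03910 × 2316 = 90.56 ≈ 91.

91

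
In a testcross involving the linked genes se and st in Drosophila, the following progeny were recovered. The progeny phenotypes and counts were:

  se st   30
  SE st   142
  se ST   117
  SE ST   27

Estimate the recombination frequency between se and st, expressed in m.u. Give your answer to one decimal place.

18.0 m.u.

The two most frequent classes, SE st (142) and se ST (117), are the parental types, so the F1 was SE st / se ST.
The recombinant classes are SE ST and se st: 27 + 30 = 57.
Recombination frequency = 57/316 = 0.1804 ≈ 18.0%, i.e. 18.0 m.u.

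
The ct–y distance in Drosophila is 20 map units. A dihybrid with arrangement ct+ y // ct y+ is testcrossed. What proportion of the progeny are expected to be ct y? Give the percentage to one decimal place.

A map distance of 20 map units corresponds to a recombination frequency of 0.200.
The F1 is ct+ y / ct y+, so ct y is a recombinant gamete class with expected frequency r/2 = 0.200/2 = 0.1000.
That is 0.1000 = 10.0% of the progeny.

10.0%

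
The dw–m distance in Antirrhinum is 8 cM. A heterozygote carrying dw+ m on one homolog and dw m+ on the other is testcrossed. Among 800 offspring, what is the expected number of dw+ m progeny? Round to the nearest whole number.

368

A map distance of 8 cM corresponds to a recombination frequency of 0.080.
The F1 is dw+ m / dw m+, so dw+ m is a parental gamete class with expected frequency (1 − r)/2 = 0.920/2 = 0.4600.
Expected number = 0.4600 × 800 = 368.00 ≈ 368.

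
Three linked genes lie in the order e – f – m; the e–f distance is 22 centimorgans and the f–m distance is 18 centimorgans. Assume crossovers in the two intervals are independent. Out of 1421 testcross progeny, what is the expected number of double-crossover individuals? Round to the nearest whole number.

56

Map distances give recombination frequencies of 0.220 and 0.180 for the two intervals.
With no interference, expected double-crossover frequency = 0.220 × 0.180 = 0.03960.
Expected number = 0.03960 × 1421 = 56.27 ≈ 56.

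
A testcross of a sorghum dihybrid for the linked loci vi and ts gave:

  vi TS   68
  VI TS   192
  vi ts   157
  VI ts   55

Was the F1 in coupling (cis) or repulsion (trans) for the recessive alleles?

The two most frequent classes are VI TS (192) and vi ts (157); these are the parental (non-recombinant) types.
So the F1 carried VI TS on one chromosome and vi ts on the other — the recessive alleles are on the same chromosome (cis / coupling).

cis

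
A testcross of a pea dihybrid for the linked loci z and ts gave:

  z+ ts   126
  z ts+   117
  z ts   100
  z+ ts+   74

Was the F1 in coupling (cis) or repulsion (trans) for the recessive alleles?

The two most frequent classes are z+ ts (126) and z ts+ (117); these are the parental (non-recombinant) types.
So the F1 carried z+ ts on one chromosome and z ts+ on the other — the recessive alleles are on opposite chromosomes (trans / repulsion).

trans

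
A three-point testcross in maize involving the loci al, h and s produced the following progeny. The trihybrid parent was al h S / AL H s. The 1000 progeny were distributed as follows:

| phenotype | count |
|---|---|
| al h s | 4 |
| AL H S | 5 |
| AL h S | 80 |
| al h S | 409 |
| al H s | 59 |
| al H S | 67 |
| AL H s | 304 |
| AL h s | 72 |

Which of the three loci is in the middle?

The two rarest classes, al h s and AL H S, are the double crossovers. Comparing them with the parentals, only the s allele has switched, so s is the middle locus and the order is al – s – h.

s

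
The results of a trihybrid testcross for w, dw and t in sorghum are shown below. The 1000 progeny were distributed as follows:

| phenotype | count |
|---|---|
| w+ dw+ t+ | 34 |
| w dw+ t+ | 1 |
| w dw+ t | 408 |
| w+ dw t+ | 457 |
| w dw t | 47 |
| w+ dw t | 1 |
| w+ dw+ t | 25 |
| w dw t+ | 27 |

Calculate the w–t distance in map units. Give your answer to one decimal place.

The two most frequent reciprocal classes, w dw+ t and w+ dw t+, are the parental types, so the F1 was w dw+ t / w+ dw t+.
The two rarest classes, w dw+ t+ and w+ dw t, are the double crossovers. Comparing them with the parentals, only the t allele has switched, so t is the middle locus and the order is dw – t – w.
Crossovers in the t–w interval produce the single-crossover classes w+ dw+ t and w dw t+ (25 + 27 = 52) plus the double crossovers (2).
RF(t–w) = (52 + 2) / 1000 = 54/1000 = 0.0540 → 5.4 map units.

5.4 map units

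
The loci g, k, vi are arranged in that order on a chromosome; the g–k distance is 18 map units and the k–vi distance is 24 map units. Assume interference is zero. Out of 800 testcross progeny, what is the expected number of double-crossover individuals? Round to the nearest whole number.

Map distances give recombination frequencies of 0.180 and 0.240 for the two intervals.
With no interference, expected double-crossover frequency = 0.180 × 0.240 = 0.04320.
Expected number = 0.04320 × 800 = 34.56 ≈ 35.

35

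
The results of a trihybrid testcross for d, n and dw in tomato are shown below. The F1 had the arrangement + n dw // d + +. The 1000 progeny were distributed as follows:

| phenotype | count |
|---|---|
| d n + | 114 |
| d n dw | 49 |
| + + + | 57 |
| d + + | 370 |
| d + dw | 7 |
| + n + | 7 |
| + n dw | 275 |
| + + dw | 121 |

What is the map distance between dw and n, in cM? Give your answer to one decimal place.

The two rarest classes, + n + and d + dw, are the double crossovers. Comparing them with the parentals, only the dw allele has switched, so dw is the middle locus and the order is n – dw – d.
Crossovers in the n–dw interval produce the single-crossover classes + + dw and d n + (121 + 114 = 235) plus the double crossovers (14).
RF(n–dw) = (235 + 14) / 1000 = 249/1000 = 0.2490 → 24.9 cM.

24.9 cM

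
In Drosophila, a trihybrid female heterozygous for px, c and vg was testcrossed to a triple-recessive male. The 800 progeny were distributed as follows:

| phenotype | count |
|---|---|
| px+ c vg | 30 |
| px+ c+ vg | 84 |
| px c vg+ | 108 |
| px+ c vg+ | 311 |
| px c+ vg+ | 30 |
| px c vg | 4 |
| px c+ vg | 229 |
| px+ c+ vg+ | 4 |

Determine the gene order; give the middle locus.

c

The two most frequent reciprocal classes, px c+ vg and px+ c vg+, are the parental types, so the F1 was px c+ vg / px+ c vg+.
The two rarest classes, px c vg and px+ c+ vg+, are the double crossovers. Comparing them with the parentals, only the c allele has switched, so c is the middle locus and the order is vg – c – px.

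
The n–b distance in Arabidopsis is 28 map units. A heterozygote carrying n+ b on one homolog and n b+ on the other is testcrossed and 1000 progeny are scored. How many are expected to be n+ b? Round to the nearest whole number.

A map distance of 28 map units corresponds to a recombination frequency of 0.280.
The F1 is n+ b / n b+, so n+ b is a parental gamete class with expected frequency (1 − r)/2 = 0.720/2 = 0.3600.
Expected number = 0.3600 × 1000 = 360.00 ≈ 360.

360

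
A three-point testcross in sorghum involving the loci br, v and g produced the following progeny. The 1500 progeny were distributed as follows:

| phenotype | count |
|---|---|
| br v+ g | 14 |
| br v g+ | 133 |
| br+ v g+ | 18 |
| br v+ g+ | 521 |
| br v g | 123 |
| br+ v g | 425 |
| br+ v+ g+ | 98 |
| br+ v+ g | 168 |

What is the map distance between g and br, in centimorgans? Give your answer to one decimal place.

The two most frequent reciprocal classes, br+ v g and br v+ g+, are the parental types, so the F1 was br+ v g / br v+ g+.
The two rarest classes, br+ v g+ and br v+ g, are the double crossovers. Comparing them with the parentals, only the g allele has switched, so g is the middle locus and the order is br – g – v.
Crossovers in the br–g interval produce the single-crossover classes br v g and br+ v+ g+ (123 + 98 = 221) plus the double crossovers (32).
RF(br–g) = (221 + 32) / 1500 = 253/1500 = 0.1687 → 16.9 centimorgans.

16.9 centimorgans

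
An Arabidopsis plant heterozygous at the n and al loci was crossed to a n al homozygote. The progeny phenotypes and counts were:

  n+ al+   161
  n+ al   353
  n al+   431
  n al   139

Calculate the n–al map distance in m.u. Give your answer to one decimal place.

27.7 m.u.

The two most frequent classes, n+ al (353) and n al+ (431), are the parental types, so the F1 was n+ al / n al+.
The recombinant classes are n+ al+ and n al: 161 + 139 = 300.
Recombination frequency = 300/1084 = 0.2768 ≈ 27.7%, i.e. 27.7 m.u.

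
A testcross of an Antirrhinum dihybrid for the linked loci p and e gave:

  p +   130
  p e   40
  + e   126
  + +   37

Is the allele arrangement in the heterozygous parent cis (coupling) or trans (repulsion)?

trans

The two most frequent classes are + e (126) and p + (130); these are the parental (non-recombinant) types.
So the F1 carried + e on one chromosome and p + on the other — the recessive alleles are on opposite chromosomes (trans / repulsion).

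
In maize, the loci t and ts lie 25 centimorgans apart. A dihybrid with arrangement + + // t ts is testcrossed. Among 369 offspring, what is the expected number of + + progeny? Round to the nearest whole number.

A map distance of 25 centimorgans corresponds to a recombination frequency of 0.250.
The F1 is + + / t ts, so + + is a parental gamete class with expected frequency (1 − r)/2 = 0.750/2 = 0.3750.
Expected number = 0.3750 × 369 = 138.38 ≈ 138.

138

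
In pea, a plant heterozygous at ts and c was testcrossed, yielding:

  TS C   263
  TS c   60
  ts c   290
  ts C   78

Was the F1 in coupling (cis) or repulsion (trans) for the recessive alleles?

cis

The two most frequent classes are TS C (263) and ts c (290); these are the parental (non-recombinant) types.
So the F1 carried TS C on one chromosome and ts c on the other — the recessive alleles are on the same chromosome (cis / coupling).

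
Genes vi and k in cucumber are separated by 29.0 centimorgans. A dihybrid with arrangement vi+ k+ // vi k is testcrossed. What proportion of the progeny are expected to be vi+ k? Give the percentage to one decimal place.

A map distance of 29.0 centimorgans corresponds to a recombination frequency of 0.290.
The F1 is vi+ k+ / vi k, so vi+ k is a recombinant gamete class with expected frequency r/2 = 0.290/2 = 0.1450.
That is 0.1450 = 14.5% of the progeny.

14.5%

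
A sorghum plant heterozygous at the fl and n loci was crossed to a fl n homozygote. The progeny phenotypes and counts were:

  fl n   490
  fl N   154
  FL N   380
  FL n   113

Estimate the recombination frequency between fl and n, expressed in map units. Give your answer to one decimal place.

The two most frequent classes, FL N (380) and fl n (490), are the parental types, so the F1 was FL N / fl n.
The recombinant classes are FL n and fl N: 113 + 154 = 267.
Recombination frequency = 267/1137 = 0.2348 ≈ 23.5%, i.e. 23.5 map units.

23.5 map units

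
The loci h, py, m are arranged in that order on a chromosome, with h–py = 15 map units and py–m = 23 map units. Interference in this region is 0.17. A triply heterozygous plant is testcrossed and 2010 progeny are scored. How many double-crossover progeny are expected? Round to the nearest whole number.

58

Map distances give recombination frequencies of 0.150 and 0.230 for the two intervals.
With interference 0.17 (so coincidence = 0.83), expected double-crossover frequency = 0.150 × 0.230 × 0.83 = 0.02864.
Expected number = 0.02864 × 2010 = 57.56 ≈ 58.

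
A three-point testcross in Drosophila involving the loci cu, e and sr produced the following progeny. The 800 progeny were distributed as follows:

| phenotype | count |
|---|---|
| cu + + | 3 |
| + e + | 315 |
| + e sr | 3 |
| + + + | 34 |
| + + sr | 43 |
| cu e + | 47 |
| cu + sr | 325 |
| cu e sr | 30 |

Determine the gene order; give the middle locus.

sr

The two most frequent reciprocal classes, + e + and cu + sr, are the parental types, so the F1 was + e + / cu + sr.
The two rarest classes, + e sr and cu + +, are the double crossovers. Comparing them with the parentals, only the sr allele has switched, so sr is the middle locus and the order is e – sr – cu.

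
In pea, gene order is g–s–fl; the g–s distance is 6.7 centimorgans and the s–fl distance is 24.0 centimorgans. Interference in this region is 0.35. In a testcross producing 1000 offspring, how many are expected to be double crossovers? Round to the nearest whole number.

Map distances give recombination frequencies of 0.067 and 0.240 for the two intervals.
With interference 0.35 (so coincidence = 0.65), expected double-crossover frequency = 0.067 × 0.240 × 0.65 = 0.01045.
Expected number = 0.01045 × 1000 = 10.45 ≈ 10.

10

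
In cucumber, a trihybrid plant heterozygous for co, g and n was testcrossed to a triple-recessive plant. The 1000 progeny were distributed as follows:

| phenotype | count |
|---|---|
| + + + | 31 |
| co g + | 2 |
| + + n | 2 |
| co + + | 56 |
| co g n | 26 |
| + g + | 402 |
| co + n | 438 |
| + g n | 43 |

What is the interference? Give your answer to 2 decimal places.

The two most frequent reciprocal classes, co + n and + g +, are the parental types, so the F1 was co + n / + g +.
The two rarest classes, + + n and co g +, are the double crossovers. Comparing them with the parentals, only the co allele has switched, so co is the middle locus and the order is n – co – g.
n–co: (99 + 4)/1000 = 0.1030; co–g: (57 + 4)/1000 = 0.0610.
Expected DCO frequency = 0.1030 × 0.0610 ≈ 0.00628; observed = 4/1000 ≈ 0.00400.
Coefficient of coincidence = 0.00400/0.00628 ≈ 0.64; interference = 1 − 0.64 = 0.36.

0.36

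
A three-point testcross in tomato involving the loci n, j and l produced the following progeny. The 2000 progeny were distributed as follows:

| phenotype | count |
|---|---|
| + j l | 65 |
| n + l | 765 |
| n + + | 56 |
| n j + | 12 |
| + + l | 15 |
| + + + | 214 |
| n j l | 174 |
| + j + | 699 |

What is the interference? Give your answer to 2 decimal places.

The two most frequent reciprocal classes, + j + and n + l, are the parental types, so the F1 was + j + / n + l.
The two rarest classes, n j + and + + l, are the double crossovers. Comparing them with the parentals, only the n allele has switched, so n is the middle locus and the order is l – n – j.
l–n: (121 + 27)/2000 = 0.0740; n–j: (388 + 27)/2000 = 0.2075.
Expected DCO frequency = 0.0740 × 0.2075 ≈ 0.01535; observed = 27/2000 ≈ 0.01350.
Coefficient of coincidence = 0.01350/0.01535 ≈ 0.88; interference = 1 − 0.88 = 0.12.

0.12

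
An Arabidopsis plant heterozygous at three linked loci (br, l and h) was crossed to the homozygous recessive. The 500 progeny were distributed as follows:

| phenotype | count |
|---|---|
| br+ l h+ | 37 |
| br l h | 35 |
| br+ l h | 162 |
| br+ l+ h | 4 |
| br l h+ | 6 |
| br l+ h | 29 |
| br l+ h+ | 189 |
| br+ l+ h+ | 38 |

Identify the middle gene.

l

The two most frequent reciprocal classes, br l+ h+ and br+ l h, are the parental types, so the F1 was br l+ h+ / br+ l h.
The two rarest classes, br l h+ and br+ l+ h, are the double crossovers. Comparing them with the parentals, only the l allele has switched, so l is the middle locus and the order is br – l – h.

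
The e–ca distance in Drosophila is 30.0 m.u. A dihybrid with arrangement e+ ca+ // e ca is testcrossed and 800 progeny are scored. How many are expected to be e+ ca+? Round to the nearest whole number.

A map distance of 30.0 m.u. corresponds to a recombination frequency of 0.300.
The F1 is e+ ca+ / e ca, so e+ ca+ is a parental gamete class with expected frequency (1 − r)/2 = 0.700/2 = 0.3500.
Expected number = 0.3500 × 800 = 280.00 ≈ 280.

280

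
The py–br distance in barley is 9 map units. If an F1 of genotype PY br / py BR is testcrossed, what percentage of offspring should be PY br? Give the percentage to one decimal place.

A map distance of 9 map units corresponds to a recombination frequency of 0.090.
The F1 is PY br / py BR, so PY br is a parental gamete class with expected frequency (1 − r)/2 = 0.910/2 = 0.4550.
That is 0.4550 = 45.5% of the progeny.

45.5%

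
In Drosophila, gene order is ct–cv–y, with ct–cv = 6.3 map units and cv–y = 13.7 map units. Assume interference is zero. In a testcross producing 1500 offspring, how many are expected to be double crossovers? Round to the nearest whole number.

Map distances give recombination frequencies of 0.063 and 0.137 for the two intervals.
With no interference, expected double-crossover frequency = 0.063 × 0.137 = 0.00863.
Expected number = 0.00863 × 1500 = 12.95 ≈ 13.

13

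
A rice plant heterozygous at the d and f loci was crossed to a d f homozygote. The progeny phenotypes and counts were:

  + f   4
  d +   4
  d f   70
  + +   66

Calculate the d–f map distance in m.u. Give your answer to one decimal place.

5.6 m.u.

The two most frequent classes, + + (66) and d f (70), are the parental types, so the F1 was + + / d f.
The recombinant classes are + f and d +: 4 + 4 = 8.
Recombination frequency = 8/144 = 0.0556 ≈ 5.6%, i.e. 5.6 m.u.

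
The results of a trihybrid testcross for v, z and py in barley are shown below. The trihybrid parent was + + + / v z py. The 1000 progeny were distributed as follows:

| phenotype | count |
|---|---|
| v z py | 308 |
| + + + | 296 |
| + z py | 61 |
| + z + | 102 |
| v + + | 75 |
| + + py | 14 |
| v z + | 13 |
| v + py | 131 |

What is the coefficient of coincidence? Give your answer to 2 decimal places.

The two rarest classes, + + py and v z +, are the double crossovers. Comparing them with the parentals, only the py allele has switched, so py is the middle locus and the order is v – py – z.
v–py: (136 + 27)/1000 = 0.1630; py–z: (233 + 27)/1000 = 0.2600.
Expected DCO frequency = 0.1630 × 0.2600 ≈ 0.04238; observed = 27/1000 ≈ 0.02700.
Coefficient of coincidence = 0.02700/0.04238 ≈ 0.64.

0.64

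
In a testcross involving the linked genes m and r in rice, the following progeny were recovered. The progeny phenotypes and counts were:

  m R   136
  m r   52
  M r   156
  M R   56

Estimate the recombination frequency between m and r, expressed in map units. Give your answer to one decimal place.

The two most frequent classes, M r (156) and m R (136), are the parental types, so the F1 was M r / m R.
The recombinant classes are M R and m r: 56 + 52 = 108.
Recombination frequency = 108/400 = 0.2700 ≈ 27.0%, i.e. 27.0 map units.

27.0 map units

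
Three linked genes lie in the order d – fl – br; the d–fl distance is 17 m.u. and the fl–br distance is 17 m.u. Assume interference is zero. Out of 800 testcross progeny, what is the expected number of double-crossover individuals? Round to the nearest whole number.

Map distances give recombination frequencies of 0.170 and 0.170 for the two intervals.
With no interference, expected double-crossover frequency = 0.170 × 0.170 = 0.02890.
Expected number = 0.02890 × 800 = 23.12 ≈ 23.

23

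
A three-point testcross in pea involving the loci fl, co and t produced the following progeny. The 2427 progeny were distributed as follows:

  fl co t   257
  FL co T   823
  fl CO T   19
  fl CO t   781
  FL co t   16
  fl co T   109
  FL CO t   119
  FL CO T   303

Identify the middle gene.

The two most frequent reciprocal classes, fl CO t and FL co T, are the parental types, so the F1 was fl CO t / FL co T.
The two rarest classes, fl CO T and FL co t, are the double crossovers. Comparing them with the parentals, only the t allele has switched, so t is the middle locus and the order is co – t – fl.

t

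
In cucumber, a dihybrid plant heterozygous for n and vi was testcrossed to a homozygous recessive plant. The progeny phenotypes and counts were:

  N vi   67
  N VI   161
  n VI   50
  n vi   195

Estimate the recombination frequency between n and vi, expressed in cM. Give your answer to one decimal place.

The two most frequent classes, N VI (161) and n vi (195), are the parental types, so the F1 was N VI / n vi.
The recombinant classes are N vi and n VI: 67 + 50 = 117.
Recombination frequency = 117/473 = 0.2474 ≈ 24.7%, i.e. 24.7 cM.

24.7 cM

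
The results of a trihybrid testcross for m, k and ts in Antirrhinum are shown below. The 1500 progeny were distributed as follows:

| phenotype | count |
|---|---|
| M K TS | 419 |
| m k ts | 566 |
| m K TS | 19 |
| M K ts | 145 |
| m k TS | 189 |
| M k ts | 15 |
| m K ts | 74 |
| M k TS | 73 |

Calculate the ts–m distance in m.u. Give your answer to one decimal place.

24.5 m.u.

The two most frequent reciprocal classes, m k ts and M K TS, are the parental types, so the F1 was m k ts / M K TS.
The two rarest classes, M k ts and m K TS, are the double crossovers. Comparing them with the parentals, only the m allele has switched, so m is the middle locus and the order is ts – m – k.
Crossovers in the ts–m interval produce the single-crossover classes m k TS and M K ts (189 + 145 = 334) plus the double crossovers (34).
RF(ts–m) = (334 + 34) / 1500 = 368/1500 = 0.2453 → 24.5 m.u.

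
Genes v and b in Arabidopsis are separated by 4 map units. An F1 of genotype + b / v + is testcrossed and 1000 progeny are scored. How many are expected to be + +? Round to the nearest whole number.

A map distance of 4 map units corresponds to a recombination frequency of 0.040.
The F1 is + b / v +, so + + is a recombinant gamete class with expected frequency r/2 = 0.040/2 = 0.0200.
Expected number = 0.0200 × 1000 = 20.00 ≈ 20.

20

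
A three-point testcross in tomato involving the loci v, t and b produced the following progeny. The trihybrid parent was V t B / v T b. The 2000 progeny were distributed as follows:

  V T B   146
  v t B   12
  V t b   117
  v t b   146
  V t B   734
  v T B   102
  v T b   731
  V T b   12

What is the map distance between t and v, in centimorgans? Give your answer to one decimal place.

The two rarest classes, v t B and V T b, are the double crossovers. Comparing them with the parentals, only the v allele has switched, so v is the middle locus and the order is b – v – t.
Crossovers in the v–t interval produce the single-crossover classes V T B and v t b (146 + 146 = 292) plus the double crossovers (24).
RF(v–t) = (292 + 24) / 2000 = 316/2000 = 0.1580 → 15.8 centimorgans.

15.8 centimorgans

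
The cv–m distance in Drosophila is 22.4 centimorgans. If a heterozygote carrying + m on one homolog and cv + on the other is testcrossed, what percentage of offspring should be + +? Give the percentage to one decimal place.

A map distance of 22.4 centimorgans corresponds to a recombination frequency of 0.224.
The F1 is + m / cv +, so + + is a recombinant gamete class with expected frequency r/2 = 0.224/2 = 0.1120.
That is 0.1120 = 11.2% of the progeny.

11.2%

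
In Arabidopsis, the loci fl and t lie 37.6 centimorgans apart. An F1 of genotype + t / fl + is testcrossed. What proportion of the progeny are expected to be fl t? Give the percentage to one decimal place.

A map distance of 37.6 centimorgans corresponds to a recombination frequency of 0.376.
The F1 is + t / fl +, so fl t is a recombinant gamete class with expected frequency r/2 = 0.376/2 = 0.1880.
That is 0.1880 = 18.8% of the progeny.

18.8%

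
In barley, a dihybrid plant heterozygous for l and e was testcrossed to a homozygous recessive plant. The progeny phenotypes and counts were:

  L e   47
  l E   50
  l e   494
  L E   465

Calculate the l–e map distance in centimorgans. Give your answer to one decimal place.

9.2 centimorgans

The two most frequent classes, L E (465) and l e (494), are the parental types, so the F1 was L E / l e.
The recombinant classes are L e and l E: 47 + 50 = 97.
Recombination frequency = 97/1056 = 0.0919 ≈ 9.2%, i.e. 9.2 centimorgans.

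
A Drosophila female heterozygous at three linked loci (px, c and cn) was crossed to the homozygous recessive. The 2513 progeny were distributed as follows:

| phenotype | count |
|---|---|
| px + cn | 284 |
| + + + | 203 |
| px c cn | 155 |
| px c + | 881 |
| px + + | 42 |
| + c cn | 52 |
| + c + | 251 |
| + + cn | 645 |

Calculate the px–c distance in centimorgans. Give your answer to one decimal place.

25.0 centimorgans

The two most frequent reciprocal classes, px c + and + + cn, are the parental types, so the F1 was px c + / + + cn.
The two rarest classes, px + + and + c cn, are the double crossovers. Comparing them with the parentals, only the c allele has switched, so c is the middle locus and the order is px – c – cn.
Crossovers in the px–c interval produce the single-crossover classes + c + and px + cn (251 + 284 = 535) plus the double crossovers (94).
RF(px–c) = (535 + 94) / 2513 = 629/2513 = 0.2503 → 25.0 centimorgans.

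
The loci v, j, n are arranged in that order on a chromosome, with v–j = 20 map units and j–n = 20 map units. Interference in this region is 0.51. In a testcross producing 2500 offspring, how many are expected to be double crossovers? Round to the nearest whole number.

Map distances give recombination frequencies of 0.200 and 0.200 for the two intervals.
With interference 0.51 (so coincidence = 0.49), expected double-crossover frequency = 0.200 × 0.200 × 0.49 = 0.01960.
Expected number = 0.01960 × 2500 = 49.00 ≈ 49.

49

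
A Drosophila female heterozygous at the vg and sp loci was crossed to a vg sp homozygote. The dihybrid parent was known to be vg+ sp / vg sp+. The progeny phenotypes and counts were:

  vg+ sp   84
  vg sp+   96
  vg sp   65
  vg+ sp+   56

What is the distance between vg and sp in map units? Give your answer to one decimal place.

The recombinant classes are vg+ sp+ and vg sp: 56 + 65 = 121.
Recombination frequency = 121/301 = 0.4020 ≈ 40.2%, i.e. 40.2 map units.

40.2 map units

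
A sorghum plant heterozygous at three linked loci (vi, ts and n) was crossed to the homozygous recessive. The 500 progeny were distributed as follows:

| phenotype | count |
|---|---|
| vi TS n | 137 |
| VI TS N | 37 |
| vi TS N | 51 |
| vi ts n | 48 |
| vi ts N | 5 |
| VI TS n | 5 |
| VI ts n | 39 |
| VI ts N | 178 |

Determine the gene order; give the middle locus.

vi

The two most frequent reciprocal classes, vi TS n and VI ts N, are the parental types, so the F1 was vi TS n / VI ts N.
The two rarest classes, VI TS n and vi ts N, are the double crossovers. Comparing them with the parentals, only the vi allele has switched, so vi is the middle locus and the order is n – vi – ts.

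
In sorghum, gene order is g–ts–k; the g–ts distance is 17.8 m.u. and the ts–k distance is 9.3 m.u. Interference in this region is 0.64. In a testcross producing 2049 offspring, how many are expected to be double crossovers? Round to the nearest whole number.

12

Map distances give recombination frequencies of 0.178 and 0.093 for the two intervals.
With interference 0.64 (so coincidence = 0.36), expected double-crossover frequency = 0.178 × 0.093 × 0.36 = 0.00596.
Expected number = 0.00596 × 2049 = 12.21 ≈ 12.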